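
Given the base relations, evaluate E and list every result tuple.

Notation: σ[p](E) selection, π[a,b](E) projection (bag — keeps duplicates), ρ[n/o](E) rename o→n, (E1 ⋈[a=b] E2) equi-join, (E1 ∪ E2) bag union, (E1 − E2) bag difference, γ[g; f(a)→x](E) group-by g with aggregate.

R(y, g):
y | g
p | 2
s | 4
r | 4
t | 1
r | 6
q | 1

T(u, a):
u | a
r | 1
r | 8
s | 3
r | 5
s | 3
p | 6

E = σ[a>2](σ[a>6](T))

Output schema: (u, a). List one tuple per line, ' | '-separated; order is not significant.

Per-node cardinality:
  T → 6
  σ[a>6](T) → 1
  σ[a>2](σ[a>6](T)) → 1

== RESULT ==
u | a
r | 8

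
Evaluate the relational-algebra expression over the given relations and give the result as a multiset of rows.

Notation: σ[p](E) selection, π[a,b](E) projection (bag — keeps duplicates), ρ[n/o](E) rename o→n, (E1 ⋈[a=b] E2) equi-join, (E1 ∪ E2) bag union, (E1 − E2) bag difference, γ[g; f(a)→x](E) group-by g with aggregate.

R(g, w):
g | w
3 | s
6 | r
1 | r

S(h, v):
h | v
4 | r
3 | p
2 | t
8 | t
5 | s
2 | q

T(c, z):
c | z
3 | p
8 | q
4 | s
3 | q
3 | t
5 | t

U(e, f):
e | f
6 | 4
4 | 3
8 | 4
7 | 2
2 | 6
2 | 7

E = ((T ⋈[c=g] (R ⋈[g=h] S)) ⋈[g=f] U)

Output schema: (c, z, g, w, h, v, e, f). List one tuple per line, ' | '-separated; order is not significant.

Stepwise |·|:
  T → 6
  R → 3
  S → 6
  (R ⋈[g=h] S) → 1
  (T ⋈[c=g] (R ⋈[g=h] S)) → 3
  U → 6
  ((T ⋈[c=g] (R ⋈[g=h] S)) ⋈[g=f] U) → 3

== RESULT ==
c | z | g | w | h | v | e | f
3 | p | 3 | s | 3 | p | 4 | 3
3 | q | 3 | s | 3 | p | 4 | 3
3 | t | 3 | s | 3 | p | 4 | 3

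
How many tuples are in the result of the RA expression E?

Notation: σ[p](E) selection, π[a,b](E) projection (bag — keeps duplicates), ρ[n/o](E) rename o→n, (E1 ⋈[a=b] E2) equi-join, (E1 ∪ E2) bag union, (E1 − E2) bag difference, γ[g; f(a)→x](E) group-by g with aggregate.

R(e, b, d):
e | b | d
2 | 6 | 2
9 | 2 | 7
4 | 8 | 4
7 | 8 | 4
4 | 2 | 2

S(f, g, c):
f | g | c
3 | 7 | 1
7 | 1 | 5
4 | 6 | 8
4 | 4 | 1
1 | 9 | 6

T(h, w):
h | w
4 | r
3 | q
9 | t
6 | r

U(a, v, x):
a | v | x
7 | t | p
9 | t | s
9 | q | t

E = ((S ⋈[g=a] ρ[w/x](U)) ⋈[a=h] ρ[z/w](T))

Per-node cardinality:
  S → 5
  U → 3
  ρ[w/x](U) → 3
  (S ⋈[g=a] ρ[w/x](U)) → 3
  T → 4
  ρ[z/w](T) → 4
  ((S ⋈[g=a] ρ[w/x](U)) ⋈[a=h] ρ[z/w](T)) → 2

|E| = 2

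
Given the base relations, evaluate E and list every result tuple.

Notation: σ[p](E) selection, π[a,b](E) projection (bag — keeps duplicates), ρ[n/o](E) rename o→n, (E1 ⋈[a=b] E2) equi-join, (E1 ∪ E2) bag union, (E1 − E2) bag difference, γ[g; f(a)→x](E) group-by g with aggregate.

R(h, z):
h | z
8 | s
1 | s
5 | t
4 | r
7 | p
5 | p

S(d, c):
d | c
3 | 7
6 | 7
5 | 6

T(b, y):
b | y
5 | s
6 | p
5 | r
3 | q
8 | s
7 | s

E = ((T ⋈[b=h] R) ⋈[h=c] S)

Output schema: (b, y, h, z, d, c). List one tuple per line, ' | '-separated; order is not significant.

Stepwise |·|:
  T → 6
  R → 6
  (T ⋈[b=h] R) → 6
  S → 3
  ((T ⋈[b=h] R) ⋈[h=c] S) → 2

== RESULT ==
b | y | h | z | d | c
7 | s | 7 | p | 3 | 7
7 | s | 7 | p | 6 | 7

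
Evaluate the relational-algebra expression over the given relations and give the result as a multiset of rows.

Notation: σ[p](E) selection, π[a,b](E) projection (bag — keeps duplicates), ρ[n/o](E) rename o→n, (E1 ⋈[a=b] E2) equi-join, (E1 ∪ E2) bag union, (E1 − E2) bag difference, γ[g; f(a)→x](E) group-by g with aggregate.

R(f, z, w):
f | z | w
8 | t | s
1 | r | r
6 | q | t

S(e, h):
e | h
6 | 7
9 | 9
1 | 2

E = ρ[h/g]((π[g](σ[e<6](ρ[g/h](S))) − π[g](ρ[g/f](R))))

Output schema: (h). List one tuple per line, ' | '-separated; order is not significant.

Row counts bottom-up:
  S → 3
  ρ[g/h](S) → 3
  σ[e<6](ρ[g/h](S)) → 1
  π[g](σ[e<6](ρ[g/h](S))) → 1
  R → 3
  ρ[g/f](R) → 3
  π[g](ρ[g/f](R)) → 3
  (π[g](σ[e<6](ρ[g/h](S))) − π[g](ρ[g/f](R))) → 1
  ρ[h/g]((π[g](σ[e<6](ρ[g/h](S))) − π[g](ρ[g/f](R)))) → 1

== RESULT ==
h
2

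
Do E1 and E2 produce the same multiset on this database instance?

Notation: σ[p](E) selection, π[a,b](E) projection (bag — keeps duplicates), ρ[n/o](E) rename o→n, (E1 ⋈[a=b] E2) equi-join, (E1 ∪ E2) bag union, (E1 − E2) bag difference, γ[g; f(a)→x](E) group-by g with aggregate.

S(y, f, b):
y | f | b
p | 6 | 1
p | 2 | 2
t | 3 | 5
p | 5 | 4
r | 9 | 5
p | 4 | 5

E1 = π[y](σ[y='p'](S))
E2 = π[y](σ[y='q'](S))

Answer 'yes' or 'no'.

E1 subexpression sizes:
  S → 6
  σ[y='p'](S) → 4
  π[y](σ[y='p'](S)) → 4
E2 subexpression sizes:
  S → 6
  σ[y='q'](S) → 0
  π[y](σ[y='q'](S)) → 0

E1 result:
y
p
p
p
p
E2 result:
y
(0 rows)
Witness: ('p',) appears 4× in E1 but 0× in E2.

no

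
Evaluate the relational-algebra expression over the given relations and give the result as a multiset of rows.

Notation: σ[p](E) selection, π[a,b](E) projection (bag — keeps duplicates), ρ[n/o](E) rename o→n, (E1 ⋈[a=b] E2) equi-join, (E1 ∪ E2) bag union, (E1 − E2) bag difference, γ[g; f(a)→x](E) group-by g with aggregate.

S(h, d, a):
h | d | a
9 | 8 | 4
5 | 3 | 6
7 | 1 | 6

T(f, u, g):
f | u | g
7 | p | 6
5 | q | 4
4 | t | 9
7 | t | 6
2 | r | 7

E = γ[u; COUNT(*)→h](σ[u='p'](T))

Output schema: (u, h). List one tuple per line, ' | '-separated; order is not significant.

Subexpression sizes:
  T → 5
  σ[u='p'](T) → 1
  γ[u; COUNT(*)→h](σ[u='p'](T)) → 1

== RESULT ==
u | h
p | 1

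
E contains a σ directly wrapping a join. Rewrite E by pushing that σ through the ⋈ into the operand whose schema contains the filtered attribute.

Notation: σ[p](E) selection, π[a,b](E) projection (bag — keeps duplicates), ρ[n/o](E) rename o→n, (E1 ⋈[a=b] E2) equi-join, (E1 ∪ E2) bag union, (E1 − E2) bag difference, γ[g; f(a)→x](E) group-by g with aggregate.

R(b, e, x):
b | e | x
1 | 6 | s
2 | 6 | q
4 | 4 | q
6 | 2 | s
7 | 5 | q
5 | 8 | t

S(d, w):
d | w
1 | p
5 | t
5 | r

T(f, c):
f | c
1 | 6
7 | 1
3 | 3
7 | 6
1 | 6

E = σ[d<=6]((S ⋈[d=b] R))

σ filters on d, owned by the left side.
E' = (σ[d<=6](S) ⋈[d=b] R)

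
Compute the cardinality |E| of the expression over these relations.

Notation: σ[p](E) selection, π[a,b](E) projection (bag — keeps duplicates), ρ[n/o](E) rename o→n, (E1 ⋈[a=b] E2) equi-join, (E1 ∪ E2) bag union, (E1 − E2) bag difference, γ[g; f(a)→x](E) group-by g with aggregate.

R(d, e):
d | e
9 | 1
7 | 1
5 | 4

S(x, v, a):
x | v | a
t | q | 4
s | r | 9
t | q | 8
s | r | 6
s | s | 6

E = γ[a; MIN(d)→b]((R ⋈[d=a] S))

Stepwise |·|:
  R → 3
  S → 5
  (R ⋈[d=a] S) → 1
  γ[a; MIN(d)→b]((R ⋈[d=a] S)) → 1

|E| = 1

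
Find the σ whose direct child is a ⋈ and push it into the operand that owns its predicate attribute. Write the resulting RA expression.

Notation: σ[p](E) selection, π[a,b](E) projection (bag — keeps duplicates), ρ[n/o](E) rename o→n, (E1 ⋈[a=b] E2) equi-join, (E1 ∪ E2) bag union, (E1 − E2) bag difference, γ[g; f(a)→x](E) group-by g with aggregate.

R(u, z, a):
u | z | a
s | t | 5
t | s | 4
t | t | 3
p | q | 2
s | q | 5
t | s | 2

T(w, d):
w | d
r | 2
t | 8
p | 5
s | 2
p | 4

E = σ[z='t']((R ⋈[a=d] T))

σ filters on z, owned by the left side.
E' = (σ[z='t'](R) ⋈[a=d] T)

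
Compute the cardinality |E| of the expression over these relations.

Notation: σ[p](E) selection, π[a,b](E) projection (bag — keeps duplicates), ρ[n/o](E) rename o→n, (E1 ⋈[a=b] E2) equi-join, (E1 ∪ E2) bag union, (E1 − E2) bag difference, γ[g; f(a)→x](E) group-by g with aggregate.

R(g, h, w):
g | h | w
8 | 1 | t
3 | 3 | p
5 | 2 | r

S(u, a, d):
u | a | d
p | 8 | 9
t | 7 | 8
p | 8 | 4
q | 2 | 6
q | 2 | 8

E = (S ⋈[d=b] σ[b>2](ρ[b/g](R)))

Per-node cardinality:
  S → 5
  R → 3
  ρ[b/g](R) → 3
  σ[b>2](ρ[b/g](R)) → 3
  (S ⋈[d=b] σ[b>2](ρ[b/g](R))) → 2

|E| = 2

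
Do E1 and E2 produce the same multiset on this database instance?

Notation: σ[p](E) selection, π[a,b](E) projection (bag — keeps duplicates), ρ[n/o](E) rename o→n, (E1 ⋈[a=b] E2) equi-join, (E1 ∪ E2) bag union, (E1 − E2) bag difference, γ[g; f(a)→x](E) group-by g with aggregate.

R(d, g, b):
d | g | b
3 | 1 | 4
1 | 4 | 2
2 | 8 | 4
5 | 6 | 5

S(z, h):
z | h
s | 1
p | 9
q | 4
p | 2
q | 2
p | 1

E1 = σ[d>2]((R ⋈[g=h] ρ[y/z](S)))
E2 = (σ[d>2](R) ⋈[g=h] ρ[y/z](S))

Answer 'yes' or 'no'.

E1 row counts bottom-up:
  R → 4
  S → 6
  ρ[y/z](S) → 6
  (R ⋈[g=h] ρ[y/z](S)) → 3
  σ[d>2]((R ⋈[g=h] ρ[y/z](S))) → 2
E2 row counts bottom-up:
  R → 4
  σ[d>2](R) → 2
  S → 6
  ρ[y/z](S) → 6
  (σ[d>2](R) ⋈[g=h] ρ[y/z](S)) → 2

E1 and E2 produce the same multiset:
d | g | b | y | h
3 | 1 | 4 | p | 1
3 | 1 | 4 | s | 1

yes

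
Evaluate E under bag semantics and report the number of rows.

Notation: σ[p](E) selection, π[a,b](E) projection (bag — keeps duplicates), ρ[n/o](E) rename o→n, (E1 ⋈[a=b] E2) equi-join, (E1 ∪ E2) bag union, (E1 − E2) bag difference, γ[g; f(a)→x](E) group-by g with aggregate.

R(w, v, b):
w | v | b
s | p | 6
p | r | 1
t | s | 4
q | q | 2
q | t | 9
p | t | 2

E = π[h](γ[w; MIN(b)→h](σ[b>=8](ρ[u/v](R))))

Subexpression sizes:
  R → 6
  ρ[u/v](R) → 6
  σ[b>=8](ρ[u/v](R)) → 1
  γ[w; MIN(b)→h](σ[b>=8](ρ[u/v](R))) → 1
  π[h](γ[w; MIN(b)→h](σ[b>=8](ρ[u/v](R)))) → 1

|E| = 1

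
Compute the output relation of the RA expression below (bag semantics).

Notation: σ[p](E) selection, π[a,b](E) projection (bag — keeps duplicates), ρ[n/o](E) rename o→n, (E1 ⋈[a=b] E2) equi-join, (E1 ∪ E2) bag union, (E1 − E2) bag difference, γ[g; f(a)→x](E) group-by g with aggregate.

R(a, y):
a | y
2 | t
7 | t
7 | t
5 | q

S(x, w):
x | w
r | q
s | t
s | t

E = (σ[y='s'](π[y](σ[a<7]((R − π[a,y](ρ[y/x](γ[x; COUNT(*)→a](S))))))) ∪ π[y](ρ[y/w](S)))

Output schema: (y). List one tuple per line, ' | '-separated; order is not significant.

Stepwise |·|:
  R → 4
  S → 3
  γ[x; COUNT(*)→a](S) → 2
  ρ[y/x](γ[x; COUNT(*)→a](S)) → 2
  π[a,y](ρ[y/x](γ[x; COUNT(*)→a](S))) → 2
  (R − π[a,y](ρ[y/x](γ[x; COUNT(*)→a](S)))) → 4
  σ[a<7]((R − π[a,y](ρ[y/x](γ[x; COUNT(*)→a](S))))) → 2
  π[y](σ[a<7]((R − π[a,y](ρ[y/x](γ[x; COUNT(*)→a](S)))))) → 2
  σ[y='s'](π[y](σ[a<7]((R − π[a,y](ρ[y/x](γ[x; COUNT(*)→a](S))))))) → 0
  S → 3
  ρ[y/w](S) → 3
  π[y](ρ[y/w](S)) → 3
  (σ[y='s'](π[y](σ[a<7]((R − π[a,y](ρ[y/x](γ[x; COUNT(*)→a](S))))))) ∪ π[y](ρ[y/w](S))) → 3

== RESULT ==
y
q
t
t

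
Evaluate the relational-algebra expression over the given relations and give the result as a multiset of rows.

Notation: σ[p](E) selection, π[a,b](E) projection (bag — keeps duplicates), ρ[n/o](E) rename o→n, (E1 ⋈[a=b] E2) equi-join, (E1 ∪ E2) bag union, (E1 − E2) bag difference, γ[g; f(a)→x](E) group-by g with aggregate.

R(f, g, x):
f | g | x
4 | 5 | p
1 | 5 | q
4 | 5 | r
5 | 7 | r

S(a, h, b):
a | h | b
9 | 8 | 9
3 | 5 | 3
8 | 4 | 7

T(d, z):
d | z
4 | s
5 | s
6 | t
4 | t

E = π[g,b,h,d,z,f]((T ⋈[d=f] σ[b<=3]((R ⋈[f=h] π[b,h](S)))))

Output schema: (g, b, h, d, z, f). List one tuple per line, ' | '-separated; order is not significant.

Stepwise |·|:
  T → 4
  R → 4
  S → 3
  π[b,h](S) → 3
  (R ⋈[f=h] π[b,h](S)) → 3
  σ[b<=3]((R ⋈[f=h] π[b,h](S))) → 1
  (T ⋈[d=f] σ[b<=3]((R ⋈[f=h] π[b,h](S)))) → 1
  π[g,b,h,d,z,f]((T ⋈[d=f] σ[b<=3]((R ⋈[f=h] π[b,h](S))))) → 1

== RESULT ==
g | b | h | d | z | f
7 | 3 | 5 | 5 | s | 5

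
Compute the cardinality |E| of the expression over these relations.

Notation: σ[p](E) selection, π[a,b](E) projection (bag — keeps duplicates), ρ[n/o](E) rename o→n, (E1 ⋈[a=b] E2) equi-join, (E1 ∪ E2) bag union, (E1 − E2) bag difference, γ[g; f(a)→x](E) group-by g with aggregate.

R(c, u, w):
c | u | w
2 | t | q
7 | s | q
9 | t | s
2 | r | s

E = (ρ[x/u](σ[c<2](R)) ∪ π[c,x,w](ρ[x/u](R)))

Per-node cardinality:
  R → 4
  σ[c<2](R) → 0
  ρ[x/u](σ[c<2](R)) → 0
  R → 4
  ρ[x/u](R) → 4
  π[c,x,w](ρ[x/u](R)) → 4
  (ρ[x/u](σ[c<2](R)) ∪ π[c,x,w](ρ[x/u](R))) → 4

|E| = 4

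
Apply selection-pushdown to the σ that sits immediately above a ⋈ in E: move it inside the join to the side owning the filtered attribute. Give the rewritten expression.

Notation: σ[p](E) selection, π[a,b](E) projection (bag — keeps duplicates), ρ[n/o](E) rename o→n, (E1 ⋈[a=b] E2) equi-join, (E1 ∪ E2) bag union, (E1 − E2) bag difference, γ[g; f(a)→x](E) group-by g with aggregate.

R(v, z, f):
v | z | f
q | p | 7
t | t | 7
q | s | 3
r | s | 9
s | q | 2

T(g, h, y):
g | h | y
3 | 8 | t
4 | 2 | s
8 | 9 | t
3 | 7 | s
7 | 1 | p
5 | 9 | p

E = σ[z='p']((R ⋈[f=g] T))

σ filters on z, owned by the left side.
E' = (σ[z='p'](R) ⋈[f=g] T)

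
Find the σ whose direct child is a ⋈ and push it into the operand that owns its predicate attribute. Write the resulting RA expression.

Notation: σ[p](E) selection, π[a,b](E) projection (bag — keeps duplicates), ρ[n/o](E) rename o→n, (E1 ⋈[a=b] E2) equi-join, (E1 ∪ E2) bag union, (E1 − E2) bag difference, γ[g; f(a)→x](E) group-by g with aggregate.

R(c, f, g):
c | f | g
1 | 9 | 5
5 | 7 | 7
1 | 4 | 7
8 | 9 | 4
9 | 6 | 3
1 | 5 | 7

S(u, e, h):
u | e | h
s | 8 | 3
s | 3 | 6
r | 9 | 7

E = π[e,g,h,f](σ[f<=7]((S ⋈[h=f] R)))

σ filters on f, owned by the right side.
E' = π[e,g,h,f]((S ⋈[h=f] σ[f<=7](R)))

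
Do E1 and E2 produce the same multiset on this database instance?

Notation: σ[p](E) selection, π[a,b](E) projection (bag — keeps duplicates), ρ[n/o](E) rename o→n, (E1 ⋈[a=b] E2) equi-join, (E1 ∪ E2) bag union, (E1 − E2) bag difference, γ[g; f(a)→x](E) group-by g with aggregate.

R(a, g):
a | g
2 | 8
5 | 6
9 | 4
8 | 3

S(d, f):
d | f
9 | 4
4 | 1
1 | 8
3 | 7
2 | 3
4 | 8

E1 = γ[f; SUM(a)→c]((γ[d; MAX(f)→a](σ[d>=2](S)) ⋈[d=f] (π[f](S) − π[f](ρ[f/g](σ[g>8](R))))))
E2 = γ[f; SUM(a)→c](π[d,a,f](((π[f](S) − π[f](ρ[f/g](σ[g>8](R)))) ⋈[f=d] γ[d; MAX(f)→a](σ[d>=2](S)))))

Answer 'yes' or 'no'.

E1 stepwise |·|:
  S → 6
  σ[d>=2](S) → 5
  γ[d; MAX(f)→a](σ[d>=2](S)) → 4
  S → 6
  π[f](S) → 6
  R → 4
  σ[g>8](R) → 0
  ρ[f/g](σ[g>8](R)) → 0
  π[f](ρ[f/g](σ[g>8](R))) → 0
  (π[f](S) − π[f](ρ[f/g](σ[g>8](R)))) → 6
  (γ[d; MAX(f)→a](σ[d>=2](S)) ⋈[d=f] (π[f](S) − π[f](ρ[f/g](σ[g>8](R))))) → 2
  γ[f; SUM(a)→c]((γ[d; MAX(f)→a](σ[d>=2](S)) ⋈[d=f] (π[f](S) − π[f](ρ[f/g](σ[g>8](R)))))) → 2
E2 stepwise |·|:
  S → 6
  π[f](S) → 6
  R → 4
  σ[g>8](R) → 0
  ρ[f/g](σ[g>8](R)) → 0
  π[f](ρ[f/g](σ[g>8](R))) → 0
  (π[f](S) − π[f](ρ[f/g](σ[g>8](R)))) → 6
  S → 6
  σ[d>=2](S) → 5
  γ[d; MAX(f)→a](σ[d>=2](S)) → 4
  ((π[f](S) − π[f](ρ[f/g](σ[g>8](R)))) ⋈[f=d] γ[d; MAX(f)→a](σ[d>=2](S))) → 2
  π[d,a,f](((π[f](S) − π[f](ρ[f/g](σ[g>8](R)))) ⋈[f=d] γ[d; MAX(f)→a](σ[d>=2](S)))) → 2
  γ[f; SUM(a)→c](π[d,a,f](((π[f](S) − π[f](ρ[f/g](σ[g>8](R)))) ⋈[f=d] γ[d; MAX(f)→a](σ[d>=2](S))))) → 2

E1 and E2 produce the same multiset:
f | c
3 | 7
4 | 8

yes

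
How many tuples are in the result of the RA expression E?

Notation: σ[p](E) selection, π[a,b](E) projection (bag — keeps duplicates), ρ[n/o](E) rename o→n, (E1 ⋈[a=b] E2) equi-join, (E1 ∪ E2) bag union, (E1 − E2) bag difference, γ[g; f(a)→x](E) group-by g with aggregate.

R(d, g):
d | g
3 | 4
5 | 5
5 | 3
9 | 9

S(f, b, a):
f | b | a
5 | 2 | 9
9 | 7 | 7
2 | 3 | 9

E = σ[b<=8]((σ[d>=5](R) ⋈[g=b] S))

Subexpression sizes:
  R → 4
  σ[d>=5](R) → 3
  S → 3
  (σ[d>=5](R) ⋈[g=b] S) → 1
  σ[b<=8]((σ[d>=5](R) ⋈[g=b] S)) → 1

|E| = 1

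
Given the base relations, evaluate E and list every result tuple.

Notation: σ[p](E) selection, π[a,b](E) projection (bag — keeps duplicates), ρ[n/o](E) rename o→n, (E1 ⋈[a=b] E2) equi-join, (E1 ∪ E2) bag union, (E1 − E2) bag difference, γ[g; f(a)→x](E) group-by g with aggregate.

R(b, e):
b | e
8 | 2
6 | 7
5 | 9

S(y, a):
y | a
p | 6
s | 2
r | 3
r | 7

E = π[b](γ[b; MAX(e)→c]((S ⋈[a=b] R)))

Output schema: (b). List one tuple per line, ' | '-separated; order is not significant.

Stepwise |·|:
  S → 4
  R → 3
  (S ⋈[a=b] R) → 1
  γ[b; MAX(e)→c]((S ⋈[a=b] R)) → 1
  π[b](γ[b; MAX(e)→c]((S ⋈[a=b] R))) → 1

== RESULT ==
b
6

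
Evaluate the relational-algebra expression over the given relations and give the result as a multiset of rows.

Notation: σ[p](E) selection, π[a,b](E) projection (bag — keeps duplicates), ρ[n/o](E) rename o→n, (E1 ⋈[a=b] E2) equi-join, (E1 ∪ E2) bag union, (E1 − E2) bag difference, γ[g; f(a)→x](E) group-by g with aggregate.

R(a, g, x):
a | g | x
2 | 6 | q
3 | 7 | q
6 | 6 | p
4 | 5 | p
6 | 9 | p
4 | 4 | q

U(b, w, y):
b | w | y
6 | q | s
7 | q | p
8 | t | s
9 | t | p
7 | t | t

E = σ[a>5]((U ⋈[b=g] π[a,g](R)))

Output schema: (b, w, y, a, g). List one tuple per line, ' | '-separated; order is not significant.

Subexpression sizes:
  U → 5
  R → 6
  π[a,g](R) → 6
  (U ⋈[b=g] π[a,g](R)) → 5
  σ[a>5]((U ⋈[b=g] π[a,g](R))) → 2

== RESULT ==
b | w | y | a | g
6 | q | s | 6 | 6
9 | t | p | 6 | 9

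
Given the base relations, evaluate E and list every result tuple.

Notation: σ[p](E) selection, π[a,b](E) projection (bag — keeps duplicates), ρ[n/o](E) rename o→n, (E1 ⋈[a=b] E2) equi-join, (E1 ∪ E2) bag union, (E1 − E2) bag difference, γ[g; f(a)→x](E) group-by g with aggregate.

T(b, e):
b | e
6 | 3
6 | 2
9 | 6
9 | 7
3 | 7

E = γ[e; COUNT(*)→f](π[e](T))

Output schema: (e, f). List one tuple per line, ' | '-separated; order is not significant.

Stepwise |·|:
  T → 5
  π[e](T) → 5
  γ[e; COUNT(*)→f](π[e](T)) → 4

== RESULT ==
e | f
2 | 1
3 | 1
6 | 1
7 | 2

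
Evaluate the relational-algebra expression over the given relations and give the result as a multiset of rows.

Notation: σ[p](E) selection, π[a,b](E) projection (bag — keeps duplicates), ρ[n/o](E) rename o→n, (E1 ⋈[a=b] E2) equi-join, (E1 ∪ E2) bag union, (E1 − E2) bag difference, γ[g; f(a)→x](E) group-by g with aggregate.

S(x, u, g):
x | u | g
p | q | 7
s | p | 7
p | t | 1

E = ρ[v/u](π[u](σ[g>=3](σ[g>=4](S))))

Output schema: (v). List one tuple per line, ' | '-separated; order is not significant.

Per-node cardinality:
  S → 3
  σ[g>=4](S) → 2
  σ[g>=3](σ[g>=4](S)) → 2
  π[u](σ[g>=3](σ[g>=4](S))) → 2
  ρ[v/u](π[u](σ[g>=3](σ[g>=4](S)))) → 2

== RESULT ==
v
p
q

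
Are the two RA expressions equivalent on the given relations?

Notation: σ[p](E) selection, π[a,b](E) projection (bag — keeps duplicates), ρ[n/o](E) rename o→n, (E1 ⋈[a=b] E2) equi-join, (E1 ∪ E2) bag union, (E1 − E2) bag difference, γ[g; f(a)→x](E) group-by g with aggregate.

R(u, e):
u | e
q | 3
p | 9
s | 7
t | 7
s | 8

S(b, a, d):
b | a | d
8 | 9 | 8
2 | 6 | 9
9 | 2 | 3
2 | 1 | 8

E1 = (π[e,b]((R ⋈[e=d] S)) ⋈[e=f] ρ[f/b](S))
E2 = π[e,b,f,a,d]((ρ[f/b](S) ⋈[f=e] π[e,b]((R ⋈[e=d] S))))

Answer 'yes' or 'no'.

E1 stepwise |·|:
  R → 5
  S → 4
  (R ⋈[e=d] S) → 4
  π[e,b]((R ⋈[e=d] S)) → 4
  S → 4
  ρ[f/b](S) → 4
  (π[e,b]((R ⋈[e=d] S)) ⋈[e=f] ρ[f/b](S)) → 3
E2 stepwise |·|:
  S → 4
  ρ[f/b](S) → 4
  R → 5
  S → 4
  (R ⋈[e=d] S) → 4
  π[e,b]((R ⋈[e=d] S)) → 4
  (ρ[f/b](S) ⋈[f=e] π[e,b]((R ⋈[e=d] S))) → 3
  π[e,b,f,a,d]((ρ[f/b](S) ⋈[f=e] π[e,b]((R ⋈[e=d] S)))) → 3

E1 and E2 produce the same multiset:
e | b | f | a | d
8 | 2 | 8 | 9 | 8
8 | 8 | 8 | 9 | 8
9 | 2 | 9 | 2 | 3

yes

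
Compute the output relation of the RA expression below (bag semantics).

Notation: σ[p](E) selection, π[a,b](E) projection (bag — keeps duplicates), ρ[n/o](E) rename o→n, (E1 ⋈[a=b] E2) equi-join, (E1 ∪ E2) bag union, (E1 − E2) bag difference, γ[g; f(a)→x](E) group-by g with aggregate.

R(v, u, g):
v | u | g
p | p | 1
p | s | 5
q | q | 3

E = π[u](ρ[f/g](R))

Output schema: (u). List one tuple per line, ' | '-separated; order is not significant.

Per-node cardinality:
  R → 3
  ρ[f/g](R) → 3
  π[u](ρ[f/g](R)) → 3

== RESULT ==
u
p
q
s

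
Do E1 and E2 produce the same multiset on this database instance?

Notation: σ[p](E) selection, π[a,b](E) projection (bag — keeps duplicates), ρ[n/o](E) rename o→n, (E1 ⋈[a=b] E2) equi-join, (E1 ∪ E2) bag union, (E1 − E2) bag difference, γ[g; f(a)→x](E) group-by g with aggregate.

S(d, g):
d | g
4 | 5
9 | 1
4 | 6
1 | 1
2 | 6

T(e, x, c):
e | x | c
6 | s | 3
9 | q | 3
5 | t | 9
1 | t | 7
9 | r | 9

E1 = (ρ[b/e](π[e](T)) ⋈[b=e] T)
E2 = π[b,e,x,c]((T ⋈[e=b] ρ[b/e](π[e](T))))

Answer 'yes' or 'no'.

E1 row counts bottom-up:
  T → 5
  π[e](T) → 5
  ρ[b/e](π[e](T)) → 5
  T → 5
  (ρ[b/e](π[e](T)) ⋈[b=e] T) → 7
E2 row counts bottom-up:
  T → 5
  T → 5
  π[e](T) → 5
  ρ[b/e](π[e](T)) → 5
  (T ⋈[e=b] ρ[b/e](π[e](T))) → 7
  π[b,e,x,c]((T ⋈[e=b] ρ[b/e](π[e](T)))) → 7

E1 and E2 produce the same multiset:
b | e | x | c
1 | 1 | t | 7
5 | 5 | t | 9
6 | 6 | s | 3
9 | 9 | q | 3
9 | 9 | q | 3
9 | 9 | r | 9
9 | 9 | r | 9

yes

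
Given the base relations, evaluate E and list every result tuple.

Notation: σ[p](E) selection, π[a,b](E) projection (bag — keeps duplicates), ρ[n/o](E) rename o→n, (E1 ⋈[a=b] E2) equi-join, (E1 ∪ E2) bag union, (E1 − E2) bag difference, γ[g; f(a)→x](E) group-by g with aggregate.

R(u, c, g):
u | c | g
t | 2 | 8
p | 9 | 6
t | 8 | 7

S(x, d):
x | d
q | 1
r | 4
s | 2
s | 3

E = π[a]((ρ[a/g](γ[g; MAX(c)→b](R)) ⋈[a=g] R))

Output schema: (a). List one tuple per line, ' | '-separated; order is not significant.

Row counts bottom-up:
  R → 3
  γ[g; MAX(c)→b](R) → 3
  ρ[a/g](γ[g; MAX(c)→b](R)) → 3
  R → 3
  (ρ[a/g](γ[g; MAX(c)→b](R)) ⋈[a=g] R) → 3
  π[a]((ρ[a/g](γ[g; MAX(c)→b](R)) ⋈[a=g] R)) → 3

== RESULT ==
a
6
7
8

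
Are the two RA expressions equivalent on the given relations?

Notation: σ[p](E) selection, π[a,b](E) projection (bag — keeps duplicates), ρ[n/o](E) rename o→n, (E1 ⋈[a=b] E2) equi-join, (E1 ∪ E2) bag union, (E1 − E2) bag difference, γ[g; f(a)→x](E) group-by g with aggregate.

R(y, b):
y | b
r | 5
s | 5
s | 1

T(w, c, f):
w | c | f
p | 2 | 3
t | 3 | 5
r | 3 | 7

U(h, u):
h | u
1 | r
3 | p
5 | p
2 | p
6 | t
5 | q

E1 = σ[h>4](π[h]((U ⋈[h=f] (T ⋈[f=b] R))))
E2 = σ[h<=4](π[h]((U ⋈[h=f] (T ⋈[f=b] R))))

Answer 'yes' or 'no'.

E1 subexpression sizes:
  U → 6
  T → 3
  R → 3
  (T ⋈[f=b] R) → 2
  (U ⋈[h=f] (T ⋈[f=b] R)) → 4
  π[h]((U ⋈[h=f] (T ⋈[f=b] R))) → 4
  σ[h>4](π[h]((U ⋈[h=f] (T ⋈[f=b] R)))) → 4
E2 subexpression sizes:
  U → 6
  T → 3
  R → 3
  (T ⋈[f=b] R) → 2
  (U ⋈[h=f] (T ⋈[f=b] R)) → 4
  π[h]((U ⋈[h=f] (T ⋈[f=b] R))) → 4
  σ[h<=4](π[h]((U ⋈[h=f] (T ⋈[f=b] R)))) → 0

E1 result:
h
5
5
5
5
E2 result:
h
(0 rows)
Witness: (5,) appears 4× in E1 but 0× in E2.

no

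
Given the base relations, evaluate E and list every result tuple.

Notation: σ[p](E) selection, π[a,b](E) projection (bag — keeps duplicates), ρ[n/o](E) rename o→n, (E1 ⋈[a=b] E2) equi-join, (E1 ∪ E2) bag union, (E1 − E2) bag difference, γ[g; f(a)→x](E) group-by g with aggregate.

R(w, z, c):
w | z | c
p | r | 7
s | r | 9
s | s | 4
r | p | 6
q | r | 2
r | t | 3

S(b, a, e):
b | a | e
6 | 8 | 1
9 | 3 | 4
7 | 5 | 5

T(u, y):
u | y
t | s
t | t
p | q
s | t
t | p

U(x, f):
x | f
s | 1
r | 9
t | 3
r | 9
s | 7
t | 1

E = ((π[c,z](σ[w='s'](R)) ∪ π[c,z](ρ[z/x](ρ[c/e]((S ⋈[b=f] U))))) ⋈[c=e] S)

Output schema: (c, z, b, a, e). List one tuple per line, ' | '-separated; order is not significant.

Stepwise |·|:
  R → 6
  σ[w='s'](R) → 2
  π[c,z](σ[w='s'](R)) → 2
  S → 3
  U → 6
  (S ⋈[b=f] U) → 3
  ρ[c/e]((S ⋈[b=f] U)) → 3
  ρ[z/x](ρ[c/e]((S ⋈[b=f] U))) → 3
  π[c,z](ρ[z/x](ρ[c/e]((S ⋈[b=f] U)))) → 3
  (π[c,z](σ[w='s'](R)) ∪ π[c,z](ρ[z/x](ρ[c/e]((S ⋈[b=f] U))))) → 5
  S → 3
  ((π[c,z](σ[w='s'](R)) ∪ π[c,z](ρ[z/x](ρ[c/e]((S ⋈[b=f] U))))) ⋈[c=e] S) → 4

== RESULT ==
c | z | b | a | e
4 | r | 9 | 3 | 4
4 | r | 9 | 3 | 4
4 | s | 9 | 3 | 4
5 | s | 7 | 5 | 5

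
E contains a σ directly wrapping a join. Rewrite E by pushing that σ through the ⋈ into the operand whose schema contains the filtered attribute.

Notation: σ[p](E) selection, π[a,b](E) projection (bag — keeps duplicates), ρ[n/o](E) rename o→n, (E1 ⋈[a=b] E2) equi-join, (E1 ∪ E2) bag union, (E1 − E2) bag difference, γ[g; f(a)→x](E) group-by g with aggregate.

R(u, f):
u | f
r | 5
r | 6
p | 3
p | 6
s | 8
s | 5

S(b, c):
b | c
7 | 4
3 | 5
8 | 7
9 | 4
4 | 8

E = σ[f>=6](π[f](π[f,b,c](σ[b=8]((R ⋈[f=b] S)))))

σ filters on b, owned by the right side.
E' = σ[f>=6](π[f](π[f,b,c]((R ⋈[f=b] σ[b=8](S)))))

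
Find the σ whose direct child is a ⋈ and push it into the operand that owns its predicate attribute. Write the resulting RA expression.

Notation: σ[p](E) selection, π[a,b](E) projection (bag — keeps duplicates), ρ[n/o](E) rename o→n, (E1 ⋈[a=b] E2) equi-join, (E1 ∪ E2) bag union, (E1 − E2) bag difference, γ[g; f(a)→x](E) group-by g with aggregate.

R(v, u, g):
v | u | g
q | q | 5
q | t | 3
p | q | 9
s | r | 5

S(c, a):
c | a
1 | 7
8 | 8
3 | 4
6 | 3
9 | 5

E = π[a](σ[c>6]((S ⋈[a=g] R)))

σ filters on c, owned by the left side.
E' = π[a]((σ[c>6](S) ⋈[a=g] R))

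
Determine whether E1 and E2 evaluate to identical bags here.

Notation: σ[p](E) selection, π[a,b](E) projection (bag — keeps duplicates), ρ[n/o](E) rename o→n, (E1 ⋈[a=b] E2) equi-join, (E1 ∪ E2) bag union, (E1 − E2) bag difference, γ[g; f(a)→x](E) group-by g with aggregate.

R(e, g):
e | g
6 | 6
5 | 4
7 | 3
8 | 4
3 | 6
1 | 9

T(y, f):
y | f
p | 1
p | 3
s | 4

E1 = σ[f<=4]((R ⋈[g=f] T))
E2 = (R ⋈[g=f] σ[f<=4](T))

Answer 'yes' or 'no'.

E1 per-node cardinality:
  R → 6
  T → 3
  (R ⋈[g=f] T) → 3
  σ[f<=4]((R ⋈[g=f] T)) → 3
E2 per-node cardinality:
  R → 6
  T → 3
  σ[f<=4](T) → 3
  (R ⋈[g=f] σ[f<=4](T)) → 3

E1 and E2 produce the same multiset:
e | g | y | f
5 | 4 | s | 4
7 | 3 | p | 3
8 | 4 | s | 4

yes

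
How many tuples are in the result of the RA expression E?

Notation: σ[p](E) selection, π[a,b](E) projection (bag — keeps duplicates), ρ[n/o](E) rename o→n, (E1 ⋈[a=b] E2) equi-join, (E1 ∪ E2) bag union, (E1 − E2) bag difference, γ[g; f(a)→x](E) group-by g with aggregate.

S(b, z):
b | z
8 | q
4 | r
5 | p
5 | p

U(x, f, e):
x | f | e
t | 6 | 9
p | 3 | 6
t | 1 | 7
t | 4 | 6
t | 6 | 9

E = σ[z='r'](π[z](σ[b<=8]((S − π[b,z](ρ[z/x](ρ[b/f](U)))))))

Per-node cardinality:
  S → 4
  U → 5
  ρ[b/f](U) → 5
  ρ[z/x](ρ[b/f](U)) → 5
  π[b,z](ρ[z/x](ρ[b/f](U))) → 5
  (S − π[b,z](ρ[z/x](ρ[b/f](U)))) → 4
  σ[b<=8]((S − π[b,z](ρ[z/x](ρ[b/f](U))))) → 4
  π[z](σ[b<=8]((S − π[b,z](ρ[z/x](ρ[b/f](U)))))) → 4
  σ[z='r'](π[z](σ[b<=8]((S − π[b,z](ρ[z/x](ρ[b/f](U))))))) → 1

|E| = 1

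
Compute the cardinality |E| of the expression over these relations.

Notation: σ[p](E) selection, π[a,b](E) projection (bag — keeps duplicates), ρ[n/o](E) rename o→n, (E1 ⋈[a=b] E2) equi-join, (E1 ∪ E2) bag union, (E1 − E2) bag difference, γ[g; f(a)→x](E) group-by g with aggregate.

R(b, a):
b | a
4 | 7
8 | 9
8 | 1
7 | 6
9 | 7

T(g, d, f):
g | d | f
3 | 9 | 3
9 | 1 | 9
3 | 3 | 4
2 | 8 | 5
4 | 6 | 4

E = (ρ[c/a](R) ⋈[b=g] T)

Subexpression sizes:
  R → 5
  ρ[c/a](R) → 5
  T → 5
  (ρ[c/a](R) ⋈[b=g] T) → 2

|E| = 2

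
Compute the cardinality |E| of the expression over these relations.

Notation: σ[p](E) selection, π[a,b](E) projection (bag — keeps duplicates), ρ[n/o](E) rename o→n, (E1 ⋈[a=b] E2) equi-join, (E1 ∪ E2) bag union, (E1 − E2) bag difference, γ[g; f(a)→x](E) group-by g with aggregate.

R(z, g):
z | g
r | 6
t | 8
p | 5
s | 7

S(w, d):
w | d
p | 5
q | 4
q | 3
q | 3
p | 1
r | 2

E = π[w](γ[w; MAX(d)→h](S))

Per-node cardinality:
  S → 6
  γ[w; MAX(d)→h](S) → 3
  π[w](γ[w; MAX(d)→h](S)) → 3

|E| = 3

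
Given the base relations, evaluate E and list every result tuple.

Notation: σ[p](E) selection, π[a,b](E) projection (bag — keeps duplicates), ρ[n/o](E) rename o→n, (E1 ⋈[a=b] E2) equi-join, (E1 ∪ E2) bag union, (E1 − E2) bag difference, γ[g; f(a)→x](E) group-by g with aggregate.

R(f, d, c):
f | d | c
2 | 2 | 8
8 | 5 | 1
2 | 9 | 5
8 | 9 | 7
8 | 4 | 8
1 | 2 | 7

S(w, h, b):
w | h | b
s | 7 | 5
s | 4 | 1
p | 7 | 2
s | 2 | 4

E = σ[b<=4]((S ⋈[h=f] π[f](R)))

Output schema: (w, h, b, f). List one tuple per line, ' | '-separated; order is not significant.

Stepwise |·|:
  S → 4
  R → 6
  π[f](R) → 6
  (S ⋈[h=f] π[f](R)) → 2
  σ[b<=4]((S ⋈[h=f] π[f](R))) → 2

== RESULT ==
w | h | b | f
s | 2 | 4 | 2
s | 2 | 4 | 2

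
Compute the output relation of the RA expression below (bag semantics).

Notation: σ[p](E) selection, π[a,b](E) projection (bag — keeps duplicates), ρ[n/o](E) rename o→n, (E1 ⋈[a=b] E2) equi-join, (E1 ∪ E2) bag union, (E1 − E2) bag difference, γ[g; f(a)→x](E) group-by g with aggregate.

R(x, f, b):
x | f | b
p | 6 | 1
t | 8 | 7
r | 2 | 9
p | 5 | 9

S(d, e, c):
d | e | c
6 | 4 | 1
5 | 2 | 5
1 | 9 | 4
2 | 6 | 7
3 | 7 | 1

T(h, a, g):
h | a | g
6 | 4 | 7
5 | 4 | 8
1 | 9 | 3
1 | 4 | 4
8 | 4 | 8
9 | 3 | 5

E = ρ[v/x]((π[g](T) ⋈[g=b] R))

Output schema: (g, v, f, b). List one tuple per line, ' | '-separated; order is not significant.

Stepwise |·|:
  T → 6
  π[g](T) → 6
  R → 4
  (π[g](T) ⋈[g=b] R) → 1
  ρ[v/x]((π[g](T) ⋈[g=b] R)) → 1

== RESULT ==
g | v | f | b
7 | t | 8 | 7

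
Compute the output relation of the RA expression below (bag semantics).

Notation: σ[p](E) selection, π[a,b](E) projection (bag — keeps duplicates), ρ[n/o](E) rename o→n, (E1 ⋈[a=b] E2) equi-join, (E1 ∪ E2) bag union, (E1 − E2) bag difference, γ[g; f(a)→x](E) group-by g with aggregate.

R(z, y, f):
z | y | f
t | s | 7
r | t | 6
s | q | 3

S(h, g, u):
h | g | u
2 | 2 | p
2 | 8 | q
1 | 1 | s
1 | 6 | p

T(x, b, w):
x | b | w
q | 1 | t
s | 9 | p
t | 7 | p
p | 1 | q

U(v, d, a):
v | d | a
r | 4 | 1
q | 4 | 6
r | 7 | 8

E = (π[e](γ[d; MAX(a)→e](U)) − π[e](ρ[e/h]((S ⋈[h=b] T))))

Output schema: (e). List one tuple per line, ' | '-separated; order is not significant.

Row counts bottom-up:
  U → 3
  γ[d; MAX(a)→e](U) → 2
  π[e](γ[d; MAX(a)→e](U)) → 2
  S → 4
  T → 4
  (S ⋈[h=b] T) → 4
  ρ[e/h]((S ⋈[h=b] T)) → 4
  π[e](ρ[e/h]((S ⋈[h=b] T))) → 4
  (π[e](γ[d; MAX(a)→e](U)) − π[e](ρ[e/h]((S ⋈[h=b] T)))) → 2

== RESULT ==
e
6
8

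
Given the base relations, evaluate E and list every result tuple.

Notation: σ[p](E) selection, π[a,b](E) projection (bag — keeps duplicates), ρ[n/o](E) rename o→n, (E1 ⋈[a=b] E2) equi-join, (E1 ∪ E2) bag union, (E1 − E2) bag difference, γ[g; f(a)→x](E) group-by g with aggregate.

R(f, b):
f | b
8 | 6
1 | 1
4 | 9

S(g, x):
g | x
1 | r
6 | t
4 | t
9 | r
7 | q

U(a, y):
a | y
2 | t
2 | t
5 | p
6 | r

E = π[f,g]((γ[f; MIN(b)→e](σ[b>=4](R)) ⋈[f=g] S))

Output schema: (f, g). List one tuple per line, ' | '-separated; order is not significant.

Stepwise |·|:
  R → 3
  σ[b>=4](R) → 2
  γ[f; MIN(b)→e](σ[b>=4](R)) → 2
  S → 5
  (γ[f; MIN(b)→e](σ[b>=4](R)) ⋈[f=g] S) → 1
  π[f,g]((γ[f; MIN(b)→e](σ[b>=4](R)) ⋈[f=g] S)) → 1

== RESULT ==
f | g
4 | 4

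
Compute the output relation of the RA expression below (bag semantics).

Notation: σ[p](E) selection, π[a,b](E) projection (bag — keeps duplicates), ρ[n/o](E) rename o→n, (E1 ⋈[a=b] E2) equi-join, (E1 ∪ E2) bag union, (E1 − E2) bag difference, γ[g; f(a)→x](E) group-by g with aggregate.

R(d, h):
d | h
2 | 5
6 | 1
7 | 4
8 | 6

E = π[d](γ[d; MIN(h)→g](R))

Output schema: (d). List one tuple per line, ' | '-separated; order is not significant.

Per-node cardinality:
  R → 4
  γ[d; MIN(h)→g](R) → 4
  π[d](γ[d; MIN(h)→g](R)) → 4

== RESULT ==
d
2
6
7
8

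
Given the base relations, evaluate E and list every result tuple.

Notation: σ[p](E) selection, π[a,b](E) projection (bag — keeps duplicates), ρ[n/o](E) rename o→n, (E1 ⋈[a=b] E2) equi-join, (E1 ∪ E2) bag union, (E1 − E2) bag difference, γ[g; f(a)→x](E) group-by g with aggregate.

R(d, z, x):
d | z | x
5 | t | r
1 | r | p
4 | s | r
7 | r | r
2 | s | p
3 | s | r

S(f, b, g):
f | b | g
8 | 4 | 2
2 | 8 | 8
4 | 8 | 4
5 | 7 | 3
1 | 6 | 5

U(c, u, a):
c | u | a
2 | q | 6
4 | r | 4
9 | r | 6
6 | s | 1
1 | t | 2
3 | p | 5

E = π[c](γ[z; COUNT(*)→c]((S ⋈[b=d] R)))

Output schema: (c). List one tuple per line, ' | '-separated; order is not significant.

Subexpression sizes:
  S → 5
  R → 6
  (S ⋈[b=d] R) → 2
  γ[z; COUNT(*)→c]((S ⋈[b=d] R)) → 2
  π[c](γ[z; COUNT(*)→c]((S ⋈[b=d] R))) → 2

== RESULT ==
c
1
1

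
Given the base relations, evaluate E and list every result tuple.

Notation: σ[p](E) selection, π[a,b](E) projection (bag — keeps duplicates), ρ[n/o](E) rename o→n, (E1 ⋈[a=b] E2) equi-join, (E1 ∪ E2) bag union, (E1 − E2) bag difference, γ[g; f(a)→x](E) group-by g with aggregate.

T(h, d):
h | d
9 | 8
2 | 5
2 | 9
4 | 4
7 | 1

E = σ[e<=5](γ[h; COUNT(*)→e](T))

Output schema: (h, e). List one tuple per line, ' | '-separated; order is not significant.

Row counts bottom-up:
  T → 5
  γ[h; COUNT(*)→e](T) → 4
  σ[e<=5](γ[h; COUNT(*)→e](T)) → 4

== RESULT ==
h | e
2 | 2
4 | 1
7 | 1
9 | 1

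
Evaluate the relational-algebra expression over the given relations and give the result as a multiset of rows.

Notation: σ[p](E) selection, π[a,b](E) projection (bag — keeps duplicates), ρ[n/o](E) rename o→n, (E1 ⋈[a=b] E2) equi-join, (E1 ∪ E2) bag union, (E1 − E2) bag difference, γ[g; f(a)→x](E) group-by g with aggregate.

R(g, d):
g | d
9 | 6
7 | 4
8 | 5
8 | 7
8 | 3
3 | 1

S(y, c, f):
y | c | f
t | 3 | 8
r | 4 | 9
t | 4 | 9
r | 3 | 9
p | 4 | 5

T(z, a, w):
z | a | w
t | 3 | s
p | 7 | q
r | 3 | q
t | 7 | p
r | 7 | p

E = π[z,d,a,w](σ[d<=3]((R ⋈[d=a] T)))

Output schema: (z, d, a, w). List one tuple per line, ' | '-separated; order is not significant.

Per-node cardinality:
  R → 6
  T → 5
  (R ⋈[d=a] T) → 5
  σ[d<=3]((R ⋈[d=a] T)) → 2
  π[z,d,a,w](σ[d<=3]((R ⋈[d=a] T))) → 2

== RESULT ==
z | d | a | w
r | 3 | 3 | q
t | 3 | 3 | s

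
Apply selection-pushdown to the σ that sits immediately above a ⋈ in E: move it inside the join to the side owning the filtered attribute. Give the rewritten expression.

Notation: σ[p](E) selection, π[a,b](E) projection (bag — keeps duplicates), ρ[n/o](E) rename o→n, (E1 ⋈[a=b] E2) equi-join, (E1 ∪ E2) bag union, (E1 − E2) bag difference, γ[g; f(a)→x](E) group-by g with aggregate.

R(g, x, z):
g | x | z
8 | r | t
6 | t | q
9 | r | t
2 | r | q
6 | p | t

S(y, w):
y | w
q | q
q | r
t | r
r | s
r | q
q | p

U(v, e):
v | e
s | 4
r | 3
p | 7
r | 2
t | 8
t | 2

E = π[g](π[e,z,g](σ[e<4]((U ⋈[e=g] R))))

σ filters on e, owned by the left side.
E' = π[g](π[e,z,g]((σ[e<4](U) ⋈[e=g] R)))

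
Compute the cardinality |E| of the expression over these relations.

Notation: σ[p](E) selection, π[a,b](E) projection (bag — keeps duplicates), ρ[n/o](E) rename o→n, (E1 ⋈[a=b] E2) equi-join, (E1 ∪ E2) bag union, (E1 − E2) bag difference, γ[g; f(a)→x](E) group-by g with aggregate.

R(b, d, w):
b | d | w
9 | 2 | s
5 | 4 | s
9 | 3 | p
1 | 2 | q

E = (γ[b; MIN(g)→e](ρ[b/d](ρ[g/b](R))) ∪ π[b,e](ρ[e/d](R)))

Stepwise |·|:
  R → 4
  ρ[g/b](R) → 4
  ρ[b/d](ρ[g/b](R)) → 4
  γ[b; MIN(g)→e](ρ[b/d](ρ[g/b](R))) → 3
  R → 4
  ρ[e/d](R) → 4
  π[b,e](ρ[e/d](R)) → 4
  (γ[b; MIN(g)→e](ρ[b/d](ρ[g/b](R))) ∪ π[b,e](ρ[e/d](R))) → 7

|E| = 7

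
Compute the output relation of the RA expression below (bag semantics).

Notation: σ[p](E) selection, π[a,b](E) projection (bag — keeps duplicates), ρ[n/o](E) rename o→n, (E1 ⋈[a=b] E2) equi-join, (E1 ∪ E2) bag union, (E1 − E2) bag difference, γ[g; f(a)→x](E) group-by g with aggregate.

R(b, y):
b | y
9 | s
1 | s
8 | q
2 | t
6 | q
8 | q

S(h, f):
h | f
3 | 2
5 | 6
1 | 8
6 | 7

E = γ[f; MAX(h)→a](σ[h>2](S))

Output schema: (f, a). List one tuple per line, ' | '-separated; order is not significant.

Row counts bottom-up:
  S → 4
  σ[h>2](S) → 3
  γ[f; MAX(h)→a](σ[h>2](S)) → 3

== RESULT ==
f | a
2 | 3
6 | 5
7 | 6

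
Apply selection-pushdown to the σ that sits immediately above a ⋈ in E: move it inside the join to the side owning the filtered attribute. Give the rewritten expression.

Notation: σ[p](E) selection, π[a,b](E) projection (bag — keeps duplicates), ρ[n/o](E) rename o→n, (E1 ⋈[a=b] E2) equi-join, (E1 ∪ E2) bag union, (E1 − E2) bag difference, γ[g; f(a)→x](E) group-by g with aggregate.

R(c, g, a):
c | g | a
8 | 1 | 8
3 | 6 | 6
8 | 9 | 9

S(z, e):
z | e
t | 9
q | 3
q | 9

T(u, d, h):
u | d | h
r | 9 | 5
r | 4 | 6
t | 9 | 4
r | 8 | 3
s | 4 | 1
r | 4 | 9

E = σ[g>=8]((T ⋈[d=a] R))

σ filters on g, owned by the right side.
E' = (T ⋈[d=a] σ[g>=8](R))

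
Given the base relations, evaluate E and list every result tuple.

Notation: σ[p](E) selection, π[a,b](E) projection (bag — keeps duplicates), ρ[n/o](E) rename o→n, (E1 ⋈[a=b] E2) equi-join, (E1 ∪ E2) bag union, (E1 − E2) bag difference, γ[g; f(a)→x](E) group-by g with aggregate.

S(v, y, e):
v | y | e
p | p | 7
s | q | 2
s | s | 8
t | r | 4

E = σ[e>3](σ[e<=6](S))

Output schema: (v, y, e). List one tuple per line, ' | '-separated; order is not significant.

Subexpression sizes:
  S → 4
  σ[e<=6](S) → 2
  σ[e>3](σ[e<=6](S)) → 1

== RESULT ==
v | y | e
t | r | 4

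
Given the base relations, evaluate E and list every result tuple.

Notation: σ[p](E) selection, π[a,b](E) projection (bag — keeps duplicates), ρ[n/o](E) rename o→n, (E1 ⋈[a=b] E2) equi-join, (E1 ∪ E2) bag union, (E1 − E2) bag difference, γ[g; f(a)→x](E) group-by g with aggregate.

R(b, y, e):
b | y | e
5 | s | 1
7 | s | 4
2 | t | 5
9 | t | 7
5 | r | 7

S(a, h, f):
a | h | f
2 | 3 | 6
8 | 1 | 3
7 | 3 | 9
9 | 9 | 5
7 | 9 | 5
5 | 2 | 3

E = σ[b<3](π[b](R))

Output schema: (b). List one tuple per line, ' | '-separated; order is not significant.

Stepwise |·|:
  R → 5
  π[b](R) → 5
  σ[b<3](π[b](R)) → 1

== RESULT ==
b
2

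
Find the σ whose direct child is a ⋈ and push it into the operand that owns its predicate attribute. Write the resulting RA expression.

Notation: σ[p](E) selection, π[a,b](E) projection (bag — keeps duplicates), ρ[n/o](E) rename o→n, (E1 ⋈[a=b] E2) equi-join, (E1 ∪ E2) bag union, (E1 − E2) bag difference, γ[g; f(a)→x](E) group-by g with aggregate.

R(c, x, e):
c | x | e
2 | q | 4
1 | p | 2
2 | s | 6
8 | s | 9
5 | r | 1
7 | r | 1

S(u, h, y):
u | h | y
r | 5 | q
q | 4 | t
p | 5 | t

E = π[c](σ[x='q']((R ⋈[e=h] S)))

σ filters on x, owned by the left side.
E' = π[c]((σ[x='q'](R) ⋈[e=h] S))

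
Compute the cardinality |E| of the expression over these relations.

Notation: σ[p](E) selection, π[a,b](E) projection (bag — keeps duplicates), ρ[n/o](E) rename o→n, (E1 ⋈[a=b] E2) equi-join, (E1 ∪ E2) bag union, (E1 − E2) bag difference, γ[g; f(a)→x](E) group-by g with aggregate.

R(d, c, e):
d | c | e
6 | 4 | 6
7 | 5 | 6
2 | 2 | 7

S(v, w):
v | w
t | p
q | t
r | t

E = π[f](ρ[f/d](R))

Stepwise |·|:
  R → 3
  ρ[f/d](R) → 3
  π[f](ρ[f/d](R)) → 3

|E| = 3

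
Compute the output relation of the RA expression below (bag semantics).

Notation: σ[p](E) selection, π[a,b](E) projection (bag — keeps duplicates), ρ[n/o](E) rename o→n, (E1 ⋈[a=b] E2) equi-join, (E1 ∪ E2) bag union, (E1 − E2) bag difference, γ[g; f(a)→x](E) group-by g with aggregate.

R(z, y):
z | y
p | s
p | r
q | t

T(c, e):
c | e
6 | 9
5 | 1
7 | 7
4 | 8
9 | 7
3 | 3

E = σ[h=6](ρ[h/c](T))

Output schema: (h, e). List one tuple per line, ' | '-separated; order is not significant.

Per-node cardinality:
  T → 6
  ρ[h/c](T) → 6
  σ[h=6](ρ[h/c](T)) → 1

== RESULT ==
h | e
6 | 9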